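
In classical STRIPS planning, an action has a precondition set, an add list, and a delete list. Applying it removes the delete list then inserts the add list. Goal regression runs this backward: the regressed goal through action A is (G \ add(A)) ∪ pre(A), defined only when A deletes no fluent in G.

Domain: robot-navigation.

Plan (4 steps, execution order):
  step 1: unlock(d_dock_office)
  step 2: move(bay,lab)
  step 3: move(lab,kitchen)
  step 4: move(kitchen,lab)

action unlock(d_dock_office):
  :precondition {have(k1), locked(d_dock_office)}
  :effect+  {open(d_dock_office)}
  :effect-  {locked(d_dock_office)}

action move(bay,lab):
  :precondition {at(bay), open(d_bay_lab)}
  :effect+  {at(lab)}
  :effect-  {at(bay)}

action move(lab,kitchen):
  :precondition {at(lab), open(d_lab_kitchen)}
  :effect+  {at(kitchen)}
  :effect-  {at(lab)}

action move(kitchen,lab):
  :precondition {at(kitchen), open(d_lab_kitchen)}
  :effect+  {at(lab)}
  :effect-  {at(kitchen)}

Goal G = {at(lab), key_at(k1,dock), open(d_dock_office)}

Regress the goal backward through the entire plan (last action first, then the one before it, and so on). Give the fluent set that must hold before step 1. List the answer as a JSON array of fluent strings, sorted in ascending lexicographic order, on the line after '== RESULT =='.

Work backward from the goal:
  through step 4 (move(kitchen,lab)): drop {at(lab)}, keep {key_at(k1,dock), open(d_dock_office)}, require {at(kitchen), open(d_lab_kitchen)}
    → {at(kitchen), key_at(k1,dock), open(d_dock_office), open(d_lab_kitchen)}
  through step 3 (move(lab,kitchen)): drop {at(kitchen)}, keep {key_at(k1,dock), open(d_dock_office), open(d_lab_kitchen)}, require {at(lab), open(d_lab_kitchen)}
    → {at(lab), key_at(k1,dock), open(d_dock_office), open(d_lab_kitchen)}
  through step 2 (move(bay,lab)): drop {at(lab)}, keep {key_at(k1,dock), open(d_dock_office), open(d_lab_kitchen)}, require {at(bay), open(d_bay_lab)}
    → {at(bay), key_at(k1,dock), open(d_bay_lab), open(d_dock_office), open(d_lab_kitchen)}
  through step 1 (unlock(d_dock_office)): drop {open(d_dock_office)}, keep {at(bay), key_at(k1,dock), open(d_bay_lab), open(d_lab_kitchen)}, require {have(k1), locked(d_dock_office)}
    → {at(bay), have(k1), key_at(k1,dock), locked(d_dock_office), open(d_bay_lab), open(d_lab_kitchen)}

== RESULT ==
["at(bay)", "have(k1)", "key_at(k1,dock)", "locked(d_dock_office)", "open(d_bay_lab)", "open(d_lab_kitchen)"]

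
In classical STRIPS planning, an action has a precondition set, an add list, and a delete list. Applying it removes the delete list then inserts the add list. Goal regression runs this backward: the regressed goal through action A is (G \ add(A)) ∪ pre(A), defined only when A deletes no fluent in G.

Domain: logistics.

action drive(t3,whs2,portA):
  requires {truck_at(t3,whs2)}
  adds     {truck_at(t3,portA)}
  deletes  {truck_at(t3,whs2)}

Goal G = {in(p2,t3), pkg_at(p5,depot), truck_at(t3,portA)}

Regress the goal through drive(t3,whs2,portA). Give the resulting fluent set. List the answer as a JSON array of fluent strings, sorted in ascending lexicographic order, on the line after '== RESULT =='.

Regress:
  G ∩ del = {}  (empty — regression defined)
  G \ add = {in(p2,t3), pkg_at(p5,depot), truck_at(t3,portA)} \ {truck_at(t3,portA)} = {in(p2,t3), pkg_at(p5,depot)}
  ∪ pre   = {in(p2,t3), pkg_at(p5,depot)} ∪ {truck_at(t3,whs2)}
          = {in(p2,t3), pkg_at(p5,depot), truck_at(t3,whs2)}

== RESULT ==
["in(p2,t3)", "pkg_at(p5,depot)", "truck_at(t3,whs2)"]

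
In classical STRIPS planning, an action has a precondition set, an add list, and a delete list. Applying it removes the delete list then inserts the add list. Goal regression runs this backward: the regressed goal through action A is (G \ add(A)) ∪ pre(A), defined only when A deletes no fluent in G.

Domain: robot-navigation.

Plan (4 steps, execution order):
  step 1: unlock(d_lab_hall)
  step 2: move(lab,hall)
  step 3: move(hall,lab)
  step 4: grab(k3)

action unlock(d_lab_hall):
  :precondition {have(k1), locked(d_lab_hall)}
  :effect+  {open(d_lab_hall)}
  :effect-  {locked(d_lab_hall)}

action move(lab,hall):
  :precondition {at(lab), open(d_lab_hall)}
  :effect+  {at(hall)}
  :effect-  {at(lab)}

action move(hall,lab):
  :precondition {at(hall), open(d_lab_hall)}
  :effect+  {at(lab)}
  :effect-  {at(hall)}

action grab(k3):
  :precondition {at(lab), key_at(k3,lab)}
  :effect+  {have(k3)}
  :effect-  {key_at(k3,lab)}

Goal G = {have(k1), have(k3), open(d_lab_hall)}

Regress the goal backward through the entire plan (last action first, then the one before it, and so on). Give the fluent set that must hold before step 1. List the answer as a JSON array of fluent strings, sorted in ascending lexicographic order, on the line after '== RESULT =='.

Regress step by step:
  through step 4 (grab(k3)): drop {have(k3)}, keep {have(k1), open(d_lab_hall)}, require {at(lab), key_at(k3,lab)}
    → {at(lab), have(k1), key_at(k3,lab), open(d_lab_hall)}
  through step 3 (move(hall,lab)): drop {at(lab)}, keep {have(k1), key_at(k3,lab), open(d_lab_hall)}, require {at(hall), open(d_lab_hall)}
    → {at(hall), have(k1), key_at(k3,lab), open(d_lab_hall)}
  through step 2 (move(lab,hall)): drop {at(hall)}, keep {have(k1), key_at(k3,lab), open(d_lab_hall)}, require {at(lab), open(d_lab_hall)}
    → {at(lab), have(k1), key_at(k3,lab), open(d_lab_hall)}
  through step 1 (unlock(d_lab_hall)): drop {open(d_lab_hall)}, keep {at(lab), have(k1), key_at(k3,lab)}, require {have(k1), locked(d_lab_hall)}
    → {at(lab), have(k1), key_at(k3,lab), locked(d_lab_hall)}

== RESULT ==
["at(lab)", "have(k1)", "key_at(k3,lab)", "locked(d_lab_hall)"]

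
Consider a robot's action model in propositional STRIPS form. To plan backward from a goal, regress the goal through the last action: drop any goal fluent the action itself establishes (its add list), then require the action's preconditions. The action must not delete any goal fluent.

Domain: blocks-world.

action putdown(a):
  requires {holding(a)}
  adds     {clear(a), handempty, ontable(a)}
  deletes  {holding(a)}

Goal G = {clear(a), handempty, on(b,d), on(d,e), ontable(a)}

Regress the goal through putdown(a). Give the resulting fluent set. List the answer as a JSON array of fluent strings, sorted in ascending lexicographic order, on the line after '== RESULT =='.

Compute (G \ add) ∪ pre:
  G ∩ del = {}  (empty — regression defined)
  G \ add = {clear(a), handempty, on(b,d), on(d,e), ontable(a)} \ {clear(a), handempty, ontable(a)} = {on(b,d), on(d,e)}
  ∪ pre   = {on(b,d), on(d,e)} ∪ {holding(a)}
          = {holding(a), on(b,d), on(d,e)}

== RESULT ==
["holding(a)", "on(b,d)", "on(d,e)"]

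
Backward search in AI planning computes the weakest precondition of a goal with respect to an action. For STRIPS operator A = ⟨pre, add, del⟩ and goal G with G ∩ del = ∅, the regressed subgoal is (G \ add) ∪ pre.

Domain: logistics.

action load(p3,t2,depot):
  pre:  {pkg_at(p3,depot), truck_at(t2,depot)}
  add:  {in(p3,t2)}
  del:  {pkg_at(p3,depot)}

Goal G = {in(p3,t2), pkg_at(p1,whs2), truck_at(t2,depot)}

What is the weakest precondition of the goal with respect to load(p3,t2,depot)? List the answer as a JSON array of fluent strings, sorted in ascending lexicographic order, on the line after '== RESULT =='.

Compute (G \ add) ∪ pre:
  G ∩ del = {}  (empty — regression defined)
  G \ add = {in(p3,t2), pkg_at(p1,whs2), truck_at(t2,depot)} \ {in(p3,t2)} = {pkg_at(p1,whs2), truck_at(t2,depot)}
  ∪ pre   = {pkg_at(p1,whs2), truck_at(t2,depot)} ∪ {pkg_at(p3,depot), truck_at(t2,depot)}
          = {pkg_at(p1,whs2), pkg_at(p3,depot), truck_at(t2,depot)}

== RESULT ==
["pkg_at(p1,whs2)", "pkg_at(p3,depot)", "truck_at(t2,depot)"]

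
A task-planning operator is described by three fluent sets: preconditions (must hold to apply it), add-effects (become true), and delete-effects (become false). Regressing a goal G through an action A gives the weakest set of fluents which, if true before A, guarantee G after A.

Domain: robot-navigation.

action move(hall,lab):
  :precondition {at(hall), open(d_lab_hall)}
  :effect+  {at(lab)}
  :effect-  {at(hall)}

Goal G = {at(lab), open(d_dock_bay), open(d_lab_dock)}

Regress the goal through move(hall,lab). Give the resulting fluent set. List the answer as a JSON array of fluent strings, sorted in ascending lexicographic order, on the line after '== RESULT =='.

Regress:
  G ∩ del = {}  (empty — regression defined)
  G \ add = {at(lab), open(d_dock_bay), open(d_lab_dock)} \ {at(lab)} = {open(d_dock_bay), open(d_lab_dock)}
  ∪ pre   = {open(d_dock_bay), open(d_lab_dock)} ∪ {at(hall), open(d_lab_hall)}
          = {at(hall), open(d_dock_bay), open(d_lab_dock), open(d_lab_hall)}

== RESULT ==
["at(hall)", "open(d_dock_bay)", "open(d_lab_dock)", "open(d_lab_hall)"]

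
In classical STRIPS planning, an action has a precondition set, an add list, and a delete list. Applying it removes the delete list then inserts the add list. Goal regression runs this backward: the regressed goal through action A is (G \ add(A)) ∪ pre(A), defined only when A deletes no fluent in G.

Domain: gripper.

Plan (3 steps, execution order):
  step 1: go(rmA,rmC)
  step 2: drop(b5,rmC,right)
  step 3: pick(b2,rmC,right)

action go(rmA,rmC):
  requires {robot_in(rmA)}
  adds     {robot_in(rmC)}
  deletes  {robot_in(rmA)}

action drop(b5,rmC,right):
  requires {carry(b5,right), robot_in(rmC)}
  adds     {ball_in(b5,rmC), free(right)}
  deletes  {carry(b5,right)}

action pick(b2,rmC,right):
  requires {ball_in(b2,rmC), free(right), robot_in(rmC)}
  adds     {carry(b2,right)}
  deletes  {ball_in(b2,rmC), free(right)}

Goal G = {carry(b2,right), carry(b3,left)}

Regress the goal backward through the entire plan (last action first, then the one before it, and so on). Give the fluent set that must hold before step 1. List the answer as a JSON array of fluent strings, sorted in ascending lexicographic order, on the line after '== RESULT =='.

Regress step by step:
  through step 3 (pick(b2,rmC,right)): drop {carry(b2,right)}, keep {carry(b3,left)}, require {ball_in(b2,rmC), free(right), robot_in(rmC)}
    → {ball_in(b2,rmC), carry(b3,left), free(right), robot_in(rmC)}
  through step 2 (drop(b5,rmC,right)): drop {free(right)}, keep {ball_in(b2,rmC), carry(b3,left), robot_in(rmC)}, require {carry(b5,right), robot_in(rmC)}
    → {ball_in(b2,rmC), carry(b3,left), carry(b5,right), robot_in(rmC)}
  through step 1 (go(rmA,rmC)): drop {robot_in(rmC)}, keep {ball_in(b2,rmC), carry(b3,left), carry(b5,right)}, require {robot_in(rmA)}
    → {ball_in(b2,rmC), carry(b3,left), carry(b5,right), robot_in(rmA)}

== RESULT ==
["ball_in(b2,rmC)", "carry(b3,left)", "carry(b5,right)", "robot_in(rmA)"]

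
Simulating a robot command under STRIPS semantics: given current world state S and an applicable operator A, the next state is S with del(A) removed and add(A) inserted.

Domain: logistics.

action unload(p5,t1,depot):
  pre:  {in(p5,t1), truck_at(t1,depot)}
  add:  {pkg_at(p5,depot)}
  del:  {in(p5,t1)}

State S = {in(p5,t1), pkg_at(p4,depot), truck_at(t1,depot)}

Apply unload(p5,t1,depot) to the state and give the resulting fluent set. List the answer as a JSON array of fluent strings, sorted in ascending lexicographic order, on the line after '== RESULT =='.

Compute (S \ del) ∪ add:
  pre ⊆ S: {in(p5,t1), truck_at(t1,depot)} ⊆ S  — applicable
  S \ del = {pkg_at(p4,depot), truck_at(t1,depot)}
  ∪ add   = {pkg_at(p4,depot), pkg_at(p5,depot), truck_at(t1,depot)}

== RESULT ==
["pkg_at(p4,depot)", "pkg_at(p5,depot)", "truck_at(t1,depot)"]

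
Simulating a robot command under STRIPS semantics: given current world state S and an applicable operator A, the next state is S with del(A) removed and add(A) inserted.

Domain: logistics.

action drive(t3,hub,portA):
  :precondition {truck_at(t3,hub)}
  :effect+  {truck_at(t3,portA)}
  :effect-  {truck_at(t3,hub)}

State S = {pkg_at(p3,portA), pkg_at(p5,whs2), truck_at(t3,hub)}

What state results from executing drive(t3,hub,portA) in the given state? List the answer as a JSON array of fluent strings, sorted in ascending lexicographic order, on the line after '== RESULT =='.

Compute (S \ del) ∪ add:
  pre ⊆ S: {truck_at(t3,hub)} ⊆ S  — applicable
  S \ del = {pkg_at(p3,portA), pkg_at(p5,whs2)}
  ∪ add   = {pkg_at(p3,portA), pkg_at(p5,whs2), truck_at(t3,portA)}

== RESULT ==
["pkg_at(p3,portA)", "pkg_at(p5,whs2)", "truck_at(t3,portA)"]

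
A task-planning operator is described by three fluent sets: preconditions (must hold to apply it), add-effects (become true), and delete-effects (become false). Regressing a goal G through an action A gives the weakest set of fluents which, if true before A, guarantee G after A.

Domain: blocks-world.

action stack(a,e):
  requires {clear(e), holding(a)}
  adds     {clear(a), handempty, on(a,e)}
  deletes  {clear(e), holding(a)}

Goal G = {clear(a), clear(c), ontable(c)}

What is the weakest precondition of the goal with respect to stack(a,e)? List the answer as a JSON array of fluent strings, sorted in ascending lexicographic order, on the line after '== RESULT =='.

Compute (G \ add) ∪ pre:
  G ∩ del = {}  (empty — regression defined)
  G \ add = {clear(a), clear(c), ontable(c)} \ {clear(a), handempty, on(a,e)} = {clear(c), ontable(c)}
  ∪ pre   = {clear(c), ontable(c)} ∪ {clear(e), holding(a)}
          = {clear(c), clear(e), holding(a), ontable(c)}

== RESULT ==
["clear(c)", "clear(e)", "holding(a)", "ontable(c)"]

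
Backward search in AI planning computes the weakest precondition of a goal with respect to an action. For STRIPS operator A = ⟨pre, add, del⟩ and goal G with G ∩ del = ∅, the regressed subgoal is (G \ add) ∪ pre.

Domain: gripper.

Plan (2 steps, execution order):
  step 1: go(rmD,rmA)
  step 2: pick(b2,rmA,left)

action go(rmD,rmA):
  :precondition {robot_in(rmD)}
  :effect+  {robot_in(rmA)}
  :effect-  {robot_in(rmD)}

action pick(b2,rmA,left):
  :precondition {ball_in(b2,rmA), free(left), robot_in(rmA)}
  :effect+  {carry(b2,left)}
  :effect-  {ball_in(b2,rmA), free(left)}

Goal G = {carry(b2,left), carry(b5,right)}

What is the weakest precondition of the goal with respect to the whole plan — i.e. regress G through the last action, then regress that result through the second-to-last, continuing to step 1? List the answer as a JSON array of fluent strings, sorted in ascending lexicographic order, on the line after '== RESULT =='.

Work backward from the goal:
  through step 2 (pick(b2,rmA,left)): drop {carry(b2,left)}, keep {carry(b5,right)}, require {ball_in(b2,rmA), free(left), robot_in(rmA)}
    → {ball_in(b2,rmA), carry(b5,right), free(left), robot_in(rmA)}
  through step 1 (go(rmD,rmA)): drop {robot_in(rmA)}, keep {ball_in(b2,rmA), carry(b5,right), free(left)}, require {robot_in(rmD)}
    → {ball_in(b2,rmA), carry(b5,right), free(left), robot_in(rmD)}

== RESULT ==
["ball_in(b2,rmA)", "carry(b5,right)", "free(left)", "robot_in(rmD)"]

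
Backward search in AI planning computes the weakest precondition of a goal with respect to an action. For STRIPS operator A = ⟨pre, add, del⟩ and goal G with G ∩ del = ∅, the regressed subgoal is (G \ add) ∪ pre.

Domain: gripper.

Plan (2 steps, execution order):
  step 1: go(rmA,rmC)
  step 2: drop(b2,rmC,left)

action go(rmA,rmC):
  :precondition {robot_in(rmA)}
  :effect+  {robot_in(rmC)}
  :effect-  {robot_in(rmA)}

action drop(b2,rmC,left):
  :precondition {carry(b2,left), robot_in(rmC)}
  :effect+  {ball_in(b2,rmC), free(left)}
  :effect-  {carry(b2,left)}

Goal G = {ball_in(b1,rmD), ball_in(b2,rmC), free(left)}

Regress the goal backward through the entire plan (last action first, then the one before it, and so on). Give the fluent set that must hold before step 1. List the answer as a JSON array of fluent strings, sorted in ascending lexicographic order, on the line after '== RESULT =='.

Regress step by step:
  through step 2 (drop(b2,rmC,left)): drop {ball_in(b2,rmC), free(left)}, keep {ball_in(b1,rmD)}, require {carry(b2,left), robot_in(rmC)}
    → {ball_in(b1,rmD), carry(b2,left), robot_in(rmC)}
  through step 1 (go(rmA,rmC)): drop {robot_in(rmC)}, keep {ball_in(b1,rmD), carry(b2,left)}, require {robot_in(rmA)}
    → {ball_in(b1,rmD), carry(b2,left), robot_in(rmA)}

== RESULT ==
["ball_in(b1,rmD)", "carry(b2,left)", "robot_in(rmA)"]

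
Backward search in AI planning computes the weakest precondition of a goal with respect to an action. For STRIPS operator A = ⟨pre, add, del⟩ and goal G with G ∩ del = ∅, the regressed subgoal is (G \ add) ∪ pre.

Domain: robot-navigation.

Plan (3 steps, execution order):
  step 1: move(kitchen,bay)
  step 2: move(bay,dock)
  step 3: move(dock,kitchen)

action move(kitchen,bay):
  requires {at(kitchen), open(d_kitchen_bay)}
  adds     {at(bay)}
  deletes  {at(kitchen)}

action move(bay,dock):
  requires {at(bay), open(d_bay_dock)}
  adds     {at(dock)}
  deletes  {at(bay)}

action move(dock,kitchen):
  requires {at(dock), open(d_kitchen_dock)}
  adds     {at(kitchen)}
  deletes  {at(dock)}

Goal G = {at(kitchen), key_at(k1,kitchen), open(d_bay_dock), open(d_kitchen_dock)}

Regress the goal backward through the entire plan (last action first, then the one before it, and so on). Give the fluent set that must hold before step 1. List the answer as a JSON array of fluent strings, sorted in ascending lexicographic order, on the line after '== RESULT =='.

Work backward from the goal:
  through step 3 (move(dock,kitchen)): drop {at(kitchen)}, keep {key_at(k1,kitchen), open(d_bay_dock), open(d_kitchen_dock)}, require {at(dock), open(d_kitchen_dock)}
    → {at(dock), key_at(k1,kitchen), open(d_bay_dock), open(d_kitchen_dock)}
  through step 2 (move(bay,dock)): drop {at(dock)}, keep {key_at(k1,kitchen), open(d_bay_dock), open(d_kitchen_dock)}, require {at(bay), open(d_bay_dock)}
    → {at(bay), key_at(k1,kitchen), open(d_bay_dock), open(d_kitchen_dock)}
  through step 1 (move(kitchen,bay)): drop {at(bay)}, keep {key_at(k1,kitchen), open(d_bay_dock), open(d_kitchen_dock)}, require {at(kitchen), open(d_kitchen_bay)}
    → {at(kitchen), key_at(k1,kitchen), open(d_bay_dock), open(d_kitchen_bay), open(d_kitchen_dock)}

== RESULT ==
["at(kitchen)", "key_at(k1,kitchen)", "open(d_bay_dock)", "open(d_kitchen_bay)", "open(d_kitchen_dock)"]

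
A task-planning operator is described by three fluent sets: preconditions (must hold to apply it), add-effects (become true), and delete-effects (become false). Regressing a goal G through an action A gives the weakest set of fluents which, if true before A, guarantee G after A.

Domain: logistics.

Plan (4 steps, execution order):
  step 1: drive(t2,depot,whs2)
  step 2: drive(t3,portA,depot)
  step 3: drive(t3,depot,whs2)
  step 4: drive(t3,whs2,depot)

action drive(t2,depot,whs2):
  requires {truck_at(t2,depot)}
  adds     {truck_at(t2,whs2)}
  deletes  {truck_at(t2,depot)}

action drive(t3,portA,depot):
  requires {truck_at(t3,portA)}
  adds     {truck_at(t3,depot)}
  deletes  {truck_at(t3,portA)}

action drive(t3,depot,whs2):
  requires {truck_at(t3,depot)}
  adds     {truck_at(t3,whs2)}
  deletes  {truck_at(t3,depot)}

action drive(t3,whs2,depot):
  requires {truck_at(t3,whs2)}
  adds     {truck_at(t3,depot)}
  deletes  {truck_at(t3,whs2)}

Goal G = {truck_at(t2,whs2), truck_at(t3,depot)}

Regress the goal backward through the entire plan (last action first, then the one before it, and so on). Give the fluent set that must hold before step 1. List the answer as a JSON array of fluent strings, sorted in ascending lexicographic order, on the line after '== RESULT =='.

Work backward from the goal:
  through step 4 (drive(t3,whs2,depot)): drop {truck_at(t3,depot)}, keep {truck_at(t2,whs2)}, require {truck_at(t3,whs2)}
    → {truck_at(t2,whs2), truck_at(t3,whs2)}
  through step 3 (drive(t3,depot,whs2)): drop {truck_at(t3,whs2)}, keep {truck_at(t2,whs2)}, require {truck_at(t3,depot)}
    → {truck_at(t2,whs2), truck_at(t3,depot)}
  through step 2 (drive(t3,portA,depot)): drop {truck_at(t3,depot)}, keep {truck_at(t2,whs2)}, require {truck_at(t3,portA)}
    → {truck_at(t2,whs2), truck_at(t3,portA)}
  through step 1 (drive(t2,depot,whs2)): drop {truck_at(t2,whs2)}, keep {truck_at(t3,portA)}, require {truck_at(t2,depot)}
    → {truck_at(t2,depot), truck_at(t3,portA)}

== RESULT ==
["truck_at(t2,depot)", "truck_at(t3,portA)"]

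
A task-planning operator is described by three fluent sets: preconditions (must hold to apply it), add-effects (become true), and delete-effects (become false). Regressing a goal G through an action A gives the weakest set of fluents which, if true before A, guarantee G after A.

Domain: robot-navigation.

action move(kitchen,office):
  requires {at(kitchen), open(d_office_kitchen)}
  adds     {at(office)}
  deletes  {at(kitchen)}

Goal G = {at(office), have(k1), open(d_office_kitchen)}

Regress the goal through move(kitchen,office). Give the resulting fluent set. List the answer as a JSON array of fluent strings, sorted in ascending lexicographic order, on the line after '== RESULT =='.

Compute (G \ add) ∪ pre:
  G ∩ del = {}  (empty — regression defined)
  G \ add = {at(office), have(k1), open(d_office_kitchen)} \ {at(office)} = {have(k1), open(d_office_kitchen)}
  ∪ pre   = {have(k1), open(d_office_kitchen)} ∪ {at(kitchen), open(d_office_kitchen)}
          = {at(kitchen), have(k1), open(d_office_kitchen)}

== RESULT ==
["at(kitchen)", "have(k1)", "open(d_office_kitchen)"]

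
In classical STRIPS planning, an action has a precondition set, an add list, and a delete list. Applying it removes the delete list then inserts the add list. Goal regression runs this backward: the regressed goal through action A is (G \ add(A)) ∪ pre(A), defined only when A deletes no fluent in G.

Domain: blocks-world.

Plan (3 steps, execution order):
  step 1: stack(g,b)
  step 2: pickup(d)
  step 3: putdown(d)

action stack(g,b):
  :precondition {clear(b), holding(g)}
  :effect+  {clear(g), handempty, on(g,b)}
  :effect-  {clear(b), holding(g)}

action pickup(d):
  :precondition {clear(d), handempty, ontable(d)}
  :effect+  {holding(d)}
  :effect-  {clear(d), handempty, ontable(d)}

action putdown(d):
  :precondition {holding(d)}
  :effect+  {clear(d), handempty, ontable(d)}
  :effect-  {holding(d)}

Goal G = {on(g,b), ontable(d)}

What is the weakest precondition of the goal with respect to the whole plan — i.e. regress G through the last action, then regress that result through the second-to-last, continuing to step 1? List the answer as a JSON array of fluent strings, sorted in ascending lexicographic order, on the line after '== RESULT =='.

Work backward from the goal:
  through step 3 (putdown(d)): drop {ontable(d)}, keep {on(g,b)}, require {holding(d)}
    → {holding(d), on(g,b)}
  through step 2 (pickup(d)): drop {holding(d)}, keep {on(g,b)}, require {clear(d), handempty, ontable(d)}
    → {clear(d), handempty, on(g,b), ontable(d)}
  through step 1 (stack(g,b)): drop {handempty, on(g,b)}, keep {clear(d), ontable(d)}, require {clear(b), holding(g)}
    → {clear(b), clear(d), holding(g), ontable(d)}

== RESULT ==
["clear(b)", "clear(d)", "holding(g)", "ontable(d)"]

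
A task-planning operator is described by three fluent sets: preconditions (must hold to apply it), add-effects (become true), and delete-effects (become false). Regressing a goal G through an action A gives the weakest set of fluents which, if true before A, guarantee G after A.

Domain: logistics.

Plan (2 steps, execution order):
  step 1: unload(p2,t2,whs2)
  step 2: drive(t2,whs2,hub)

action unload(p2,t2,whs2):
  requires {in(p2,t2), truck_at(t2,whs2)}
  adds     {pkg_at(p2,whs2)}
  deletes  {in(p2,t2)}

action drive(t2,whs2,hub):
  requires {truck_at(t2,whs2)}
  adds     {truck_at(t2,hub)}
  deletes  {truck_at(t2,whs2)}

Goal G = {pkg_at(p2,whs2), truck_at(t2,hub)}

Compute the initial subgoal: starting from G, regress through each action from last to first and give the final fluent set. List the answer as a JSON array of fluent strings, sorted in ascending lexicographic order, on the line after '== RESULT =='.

Work backward from the goal:
  through step 2 (drive(t2,whs2,hub)): drop {truck_at(t2,hub)}, keep {pkg_at(p2,whs2)}, require {truck_at(t2,whs2)}
    → {pkg_at(p2,whs2), truck_at(t2,whs2)}
  through step 1 (unload(p2,t2,whs2)): drop {pkg_at(p2,whs2)}, keep {truck_at(t2,whs2)}, require {in(p2,t2), truck_at(t2,whs2)}
    → {in(p2,t2), truck_at(t2,whs2)}

== RESULT ==
["in(p2,t2)", "truck_at(t2,whs2)"]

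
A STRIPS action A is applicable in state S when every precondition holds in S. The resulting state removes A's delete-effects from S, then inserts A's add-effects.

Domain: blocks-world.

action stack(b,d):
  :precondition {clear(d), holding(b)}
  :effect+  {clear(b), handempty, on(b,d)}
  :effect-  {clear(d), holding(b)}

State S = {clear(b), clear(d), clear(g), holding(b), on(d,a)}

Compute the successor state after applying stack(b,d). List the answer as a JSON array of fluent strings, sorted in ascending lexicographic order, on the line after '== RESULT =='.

Compute (S \ del) ∪ add:
  pre ⊆ S: {clear(d), holding(b)} ⊆ S  — applicable
  S \ del = {clear(b), clear(g), on(d,a)}
  ∪ add   = {clear(b), clear(g), handempty, on(b,d), on(d,a)}

== RESULT ==
["clear(b)", "clear(g)", "handempty", "on(b,d)", "on(d,a)"]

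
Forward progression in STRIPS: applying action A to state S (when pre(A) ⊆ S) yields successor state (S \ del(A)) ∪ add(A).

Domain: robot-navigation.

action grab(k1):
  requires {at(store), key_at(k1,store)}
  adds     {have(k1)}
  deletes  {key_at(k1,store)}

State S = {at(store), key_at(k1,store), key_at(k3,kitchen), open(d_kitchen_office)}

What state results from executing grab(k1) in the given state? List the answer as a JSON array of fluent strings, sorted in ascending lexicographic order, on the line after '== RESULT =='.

Compute (S \ del) ∪ add:
  pre ⊆ S: {at(store), key_at(k1,store)} ⊆ S  — applicable
  S \ del = {at(store), key_at(k3,kitchen), open(d_kitchen_office)}
  ∪ add   = {at(store), have(k1), key_at(k3,kitchen), open(d_kitchen_office)}

== RESULT ==
["at(store)", "have(k1)", "key_at(k3,kitchen)", "open(d_kitchen_office)"]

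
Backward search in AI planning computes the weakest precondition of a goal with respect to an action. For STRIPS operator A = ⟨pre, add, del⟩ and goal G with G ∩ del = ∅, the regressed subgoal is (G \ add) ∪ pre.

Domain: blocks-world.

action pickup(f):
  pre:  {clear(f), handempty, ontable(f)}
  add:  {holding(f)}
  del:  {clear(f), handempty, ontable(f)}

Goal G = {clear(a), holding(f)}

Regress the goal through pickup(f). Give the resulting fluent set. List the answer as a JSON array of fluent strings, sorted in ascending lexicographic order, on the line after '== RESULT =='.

Compute (G \ add) ∪ pre:
  G ∩ del = {}  (empty — regression defined)
  G \ add = {clear(a), holding(f)} \ {holding(f)} = {clear(a)}
  ∪ pre   = {clear(a)} ∪ {clear(f), handempty, ontable(f)}
          = {clear(a), clear(f), handempty, ontable(f)}

== RESULT ==
["clear(a)", "clear(f)", "handempty", "ontable(f)"]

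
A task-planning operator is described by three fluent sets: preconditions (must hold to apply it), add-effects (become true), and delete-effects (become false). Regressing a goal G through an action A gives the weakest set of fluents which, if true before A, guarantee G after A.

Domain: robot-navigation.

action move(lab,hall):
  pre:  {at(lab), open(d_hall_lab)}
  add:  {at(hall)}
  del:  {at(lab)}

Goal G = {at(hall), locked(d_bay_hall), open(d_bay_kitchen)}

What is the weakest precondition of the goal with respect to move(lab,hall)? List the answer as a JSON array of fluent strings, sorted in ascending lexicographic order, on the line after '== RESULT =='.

Regress:
  G ∩ del = {}  (empty — regression defined)
  G \ add = {at(hall), locked(d_bay_hall), open(d_bay_kitchen)} \ {at(hall)} = {locked(d_bay_hall), open(d_bay_kitchen)}
  ∪ pre   = {locked(d_bay_hall), open(d_bay_kitchen)} ∪ {at(lab), open(d_hall_lab)}
          = {at(lab), locked(d_bay_hall), open(d_bay_kitchen), open(d_hall_lab)}

== RESULT ==
["at(lab)", "locked(d_bay_hall)", "open(d_bay_kitchen)", "open(d_hall_lab)"]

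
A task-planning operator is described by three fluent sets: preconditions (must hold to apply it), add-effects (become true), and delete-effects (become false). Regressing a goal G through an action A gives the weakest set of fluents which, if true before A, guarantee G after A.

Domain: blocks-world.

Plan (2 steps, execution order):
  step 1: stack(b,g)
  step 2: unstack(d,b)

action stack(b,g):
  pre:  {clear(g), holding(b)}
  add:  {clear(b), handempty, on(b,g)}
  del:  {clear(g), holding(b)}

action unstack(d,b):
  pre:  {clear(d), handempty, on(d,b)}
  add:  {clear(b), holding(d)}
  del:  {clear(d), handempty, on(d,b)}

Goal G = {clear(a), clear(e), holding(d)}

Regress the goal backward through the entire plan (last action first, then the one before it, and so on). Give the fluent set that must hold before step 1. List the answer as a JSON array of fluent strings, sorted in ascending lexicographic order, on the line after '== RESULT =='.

Work backward from the goal:
  through step 2 (unstack(d,b)): drop {holding(d)}, keep {clear(a), clear(e)}, require {clear(d), handempty, on(d,b)}
    → {clear(a), clear(d), clear(e), handempty, on(d,b)}
  through step 1 (stack(b,g)): drop {handempty}, keep {clear(a), clear(d), clear(e), on(d,b)}, require {clear(g), holding(b)}
    → {clear(a), clear(d), clear(e), clear(g), holding(b), on(d,b)}

== RESULT ==
["clear(a)", "clear(d)", "clear(e)", "clear(g)", "holding(b)", "on(d,b)"]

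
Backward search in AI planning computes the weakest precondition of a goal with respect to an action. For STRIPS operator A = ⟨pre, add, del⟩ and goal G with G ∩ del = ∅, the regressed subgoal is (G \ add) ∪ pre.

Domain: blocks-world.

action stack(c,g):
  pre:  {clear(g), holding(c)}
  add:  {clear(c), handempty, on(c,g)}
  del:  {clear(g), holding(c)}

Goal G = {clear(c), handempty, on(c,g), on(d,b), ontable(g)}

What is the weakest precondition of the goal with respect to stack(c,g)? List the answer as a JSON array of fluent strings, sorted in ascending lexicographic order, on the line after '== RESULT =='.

Compute (G \ add) ∪ pre:
  G ∩ del = {}  (empty — regression defined)
  G \ add = {clear(c), handempty, on(c,g), on(d,b), ontable(g)} \ {clear(c), handempty, on(c,g)} = {on(d,b), ontable(g)}
  ∪ pre   = {on(d,b), ontable(g)} ∪ {clear(g), holding(c)}
          = {clear(g), holding(c), on(d,b), ontable(g)}

== RESULT ==
["clear(g)", "holding(c)", "on(d,b)", "ontable(g)"]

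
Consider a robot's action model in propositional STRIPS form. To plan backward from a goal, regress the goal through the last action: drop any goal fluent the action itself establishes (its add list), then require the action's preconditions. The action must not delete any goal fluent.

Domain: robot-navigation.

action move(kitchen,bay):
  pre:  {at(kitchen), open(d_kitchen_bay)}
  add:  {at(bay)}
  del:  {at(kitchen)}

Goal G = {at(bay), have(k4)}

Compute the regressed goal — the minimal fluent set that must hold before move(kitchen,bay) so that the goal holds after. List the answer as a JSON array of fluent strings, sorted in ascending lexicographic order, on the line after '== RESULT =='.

Compute (G \ add) ∪ pre:
  G ∩ del = {}  (empty — regression defined)
  G \ add = {at(bay), have(k4)} \ {at(bay)} = {have(k4)}
  ∪ pre   = {have(k4)} ∪ {at(kitchen), open(d_kitchen_bay)}
          = {at(kitchen), have(k4), open(d_kitchen_bay)}

== RESULT ==
["at(kitchen)", "have(k4)", "open(d_kitchen_bay)"]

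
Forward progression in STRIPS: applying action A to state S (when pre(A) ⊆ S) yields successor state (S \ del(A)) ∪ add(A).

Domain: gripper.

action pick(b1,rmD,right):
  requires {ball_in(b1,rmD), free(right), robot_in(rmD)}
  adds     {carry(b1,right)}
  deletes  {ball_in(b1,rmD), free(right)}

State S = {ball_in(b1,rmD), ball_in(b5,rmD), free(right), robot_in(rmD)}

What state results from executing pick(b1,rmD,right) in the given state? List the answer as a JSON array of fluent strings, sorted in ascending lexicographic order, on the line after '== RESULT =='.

Compute (S \ del) ∪ add:
  pre ⊆ S: {ball_in(b1,rmD), free(right), robot_in(rmD)} ⊆ S  — applicable
  S \ del = {ball_in(b5,rmD), robot_in(rmD)}
  ∪ add   = {ball_in(b5,rmD), carry(b1,right), robot_in(rmD)}

== RESULT ==
["ball_in(b5,rmD)", "carry(b1,right)", "robot_in(rmD)"]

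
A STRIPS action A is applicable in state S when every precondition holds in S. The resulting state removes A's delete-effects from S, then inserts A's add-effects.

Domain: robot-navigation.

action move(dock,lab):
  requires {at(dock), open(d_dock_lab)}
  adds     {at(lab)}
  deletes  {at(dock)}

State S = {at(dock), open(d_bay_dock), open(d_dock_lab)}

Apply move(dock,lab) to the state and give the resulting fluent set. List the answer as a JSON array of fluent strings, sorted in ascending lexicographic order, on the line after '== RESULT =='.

Progress:
  pre ⊆ S: {at(dock), open(d_dock_lab)} ⊆ S  — applicable
  S \ del = {open(d_bay_dock), open(d_dock_lab)}
  ∪ add   = {at(lab), open(d_bay_dock), open(d_dock_lab)}

== RESULT ==
["at(lab)", "open(d_bay_dock)", "open(d_dock_lab)"]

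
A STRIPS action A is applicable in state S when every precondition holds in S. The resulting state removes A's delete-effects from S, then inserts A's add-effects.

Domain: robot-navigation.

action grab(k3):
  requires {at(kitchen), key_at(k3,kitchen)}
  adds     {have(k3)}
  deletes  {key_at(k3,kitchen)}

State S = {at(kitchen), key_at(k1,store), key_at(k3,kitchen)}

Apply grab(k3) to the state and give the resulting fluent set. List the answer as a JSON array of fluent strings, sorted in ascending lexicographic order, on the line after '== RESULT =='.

Progress:
  pre ⊆ S: {at(kitchen), key_at(k3,kitchen)} ⊆ S  — applicable
  S \ del = {at(kitchen), key_at(k1,store)}
  ∪ add   = {at(kitchen), have(k3), key_at(k1,store)}

== RESULT ==
["at(kitchen)", "have(k3)", "key_at(k1,store)"]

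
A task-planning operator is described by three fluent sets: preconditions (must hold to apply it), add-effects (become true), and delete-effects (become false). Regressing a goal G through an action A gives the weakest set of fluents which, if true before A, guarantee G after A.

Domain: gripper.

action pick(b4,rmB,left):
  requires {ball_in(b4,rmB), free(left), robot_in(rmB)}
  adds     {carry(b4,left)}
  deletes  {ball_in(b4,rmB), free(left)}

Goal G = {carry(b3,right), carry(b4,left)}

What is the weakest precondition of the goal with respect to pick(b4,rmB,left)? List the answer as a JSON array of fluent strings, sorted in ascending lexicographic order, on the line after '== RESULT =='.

Regress:
  G ∩ del = {}  (empty — regression defined)
  G \ add = {carry(b3,right), carry(b4,left)} \ {carry(b4,left)} = {carry(b3,right)}
  ∪ pre   = {carry(b3,right)} ∪ {ball_in(b4,rmB), free(left), robot_in(rmB)}
          = {ball_in(b4,rmB), carry(b3,right), free(left), robot_in(rmB)}

== RESULT ==
["ball_in(b4,rmB)", "carry(b3,right)", "free(left)", "robot_in(rmB)"]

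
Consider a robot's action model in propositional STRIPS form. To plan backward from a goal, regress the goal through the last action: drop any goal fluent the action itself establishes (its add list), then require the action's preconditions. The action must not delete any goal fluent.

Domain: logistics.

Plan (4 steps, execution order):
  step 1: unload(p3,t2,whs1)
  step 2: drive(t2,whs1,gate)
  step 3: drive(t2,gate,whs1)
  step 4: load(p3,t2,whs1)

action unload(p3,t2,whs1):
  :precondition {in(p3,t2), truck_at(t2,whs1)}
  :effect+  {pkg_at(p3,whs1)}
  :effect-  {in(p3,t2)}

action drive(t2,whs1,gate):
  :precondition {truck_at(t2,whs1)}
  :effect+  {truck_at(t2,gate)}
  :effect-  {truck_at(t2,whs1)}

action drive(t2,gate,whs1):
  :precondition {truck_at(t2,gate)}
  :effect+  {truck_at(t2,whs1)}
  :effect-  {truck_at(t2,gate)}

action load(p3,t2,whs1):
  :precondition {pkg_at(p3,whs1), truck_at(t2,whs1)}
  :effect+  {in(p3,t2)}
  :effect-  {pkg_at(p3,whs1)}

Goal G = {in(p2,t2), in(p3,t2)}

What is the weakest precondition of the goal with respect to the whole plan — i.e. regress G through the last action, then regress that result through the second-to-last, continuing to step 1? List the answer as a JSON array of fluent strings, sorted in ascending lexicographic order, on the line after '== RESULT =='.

Work backward from the goal:
  through step 4 (load(p3,t2,whs1)): drop {in(p3,t2)}, keep {in(p2,t2)}, require {pkg_at(p3,whs1), truck_at(t2,whs1)}
    → {in(p2,t2), pkg_at(p3,whs1), truck_at(t2,whs1)}
  through step 3 (drive(t2,gate,whs1)): drop {truck_at(t2,whs1)}, keep {in(p2,t2), pkg_at(p3,whs1)}, require {truck_at(t2,gate)}
    → {in(p2,t2), pkg_at(p3,whs1), truck_at(t2,gate)}
  through step 2 (drive(t2,whs1,gate)): drop {truck_at(t2,gate)}, keep {in(p2,t2), pkg_at(p3,whs1)}, require {truck_at(t2,whs1)}
    → {in(p2,t2), pkg_at(p3,whs1), truck_at(t2,whs1)}
  through step 1 (unload(p3,t2,whs1)): drop {pkg_at(p3,whs1)}, keep {in(p2,t2), truck_at(t2,whs1)}, require {in(p3,t2), truck_at(t2,whs1)}
    → {in(p2,t2), in(p3,t2), truck_at(t2,whs1)}

== RESULT ==
["in(p2,t2)", "in(p3,t2)", "truck_at(t2,whs1)"]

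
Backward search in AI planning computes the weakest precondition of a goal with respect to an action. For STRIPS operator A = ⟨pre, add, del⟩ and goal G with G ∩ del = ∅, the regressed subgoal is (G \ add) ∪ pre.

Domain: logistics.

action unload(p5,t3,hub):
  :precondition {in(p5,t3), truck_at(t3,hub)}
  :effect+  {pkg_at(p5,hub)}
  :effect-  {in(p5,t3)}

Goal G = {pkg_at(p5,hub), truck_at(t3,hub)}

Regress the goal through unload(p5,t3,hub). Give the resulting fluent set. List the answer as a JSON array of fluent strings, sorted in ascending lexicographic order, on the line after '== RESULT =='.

Compute (G \ add) ∪ pre:
  G ∩ del = {}  (empty — regression defined)
  G \ add = {pkg_at(p5,hub), truck_at(t3,hub)} \ {pkg_at(p5,hub)} = {truck_at(t3,hub)}
  ∪ pre   = {truck_at(t3,hub)} ∪ {in(p5,t3), truck_at(t3,hub)}
          = {in(p5,t3), truck_at(t3,hub)}

== RESULT ==
["in(p5,t3)", "truck_at(t3,hub)"]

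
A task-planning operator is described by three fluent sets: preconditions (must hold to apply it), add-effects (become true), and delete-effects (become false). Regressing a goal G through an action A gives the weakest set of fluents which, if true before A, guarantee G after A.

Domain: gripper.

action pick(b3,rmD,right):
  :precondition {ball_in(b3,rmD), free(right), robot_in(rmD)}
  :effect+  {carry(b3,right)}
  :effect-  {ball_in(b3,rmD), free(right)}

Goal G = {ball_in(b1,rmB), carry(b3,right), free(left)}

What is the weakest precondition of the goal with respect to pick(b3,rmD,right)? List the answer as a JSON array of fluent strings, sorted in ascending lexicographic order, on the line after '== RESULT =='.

Regress:
  G ∩ del = {}  (empty — regression defined)
  G \ add = {ball_in(b1,rmB), carry(b3,right), free(left)} \ {carry(b3,right)} = {ball_in(b1,rmB), free(left)}
  ∪ pre   = {ball_in(b1,rmB), free(left)} ∪ {ball_in(b3,rmD), free(right), robot_in(rmD)}
          = {ball_in(b1,rmB), ball_in(b3,rmD), free(left), free(right), robot_in(rmD)}

== RESULT ==
["ball_in(b1,rmB)", "ball_in(b3,rmD)", "free(left)", "free(right)", "robot_in(rmD)"]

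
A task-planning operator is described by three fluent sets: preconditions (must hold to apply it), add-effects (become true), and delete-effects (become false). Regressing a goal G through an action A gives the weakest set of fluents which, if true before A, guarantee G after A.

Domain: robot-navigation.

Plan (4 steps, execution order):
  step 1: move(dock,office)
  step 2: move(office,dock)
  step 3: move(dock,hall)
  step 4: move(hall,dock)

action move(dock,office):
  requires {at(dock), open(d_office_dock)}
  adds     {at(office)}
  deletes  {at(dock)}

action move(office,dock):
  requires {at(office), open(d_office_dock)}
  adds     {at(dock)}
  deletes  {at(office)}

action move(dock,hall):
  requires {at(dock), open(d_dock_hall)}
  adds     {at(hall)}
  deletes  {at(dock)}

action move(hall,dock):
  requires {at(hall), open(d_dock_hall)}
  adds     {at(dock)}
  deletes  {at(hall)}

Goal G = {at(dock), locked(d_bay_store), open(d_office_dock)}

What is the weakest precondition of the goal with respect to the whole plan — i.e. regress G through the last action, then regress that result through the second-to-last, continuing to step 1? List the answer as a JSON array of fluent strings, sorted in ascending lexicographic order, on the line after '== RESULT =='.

Work backward from the goal:
  through step 4 (move(hall,dock)): drop {at(dock)}, keep {locked(d_bay_store), open(d_office_dock)}, require {at(hall), open(d_dock_hall)}
    → {at(hall), locked(d_bay_store), open(d_dock_hall), open(d_office_dock)}
  through step 3 (move(dock,hall)): drop {at(hall)}, keep {locked(d_bay_store), open(d_dock_hall), open(d_office_dock)}, require {at(dock), open(d_dock_hall)}
    → {at(dock), locked(d_bay_store), open(d_dock_hall), open(d_office_dock)}
  through step 2 (move(office,dock)): drop {at(dock)}, keep {locked(d_bay_store), open(d_dock_hall), open(d_office_dock)}, require {at(office), open(d_office_dock)}
    → {at(office), locked(d_bay_store), open(d_dock_hall), open(d_office_dock)}
  through step 1 (move(dock,office)): drop {at(office)}, keep {locked(d_bay_store), open(d_dock_hall), open(d_office_dock)}, require {at(dock), open(d_office_dock)}
    → {at(dock), locked(d_bay_store), open(d_dock_hall), open(d_office_dock)}

== RESULT ==
["at(dock)", "locked(d_bay_store)", "open(d_dock_hall)", "open(d_office_dock)"]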